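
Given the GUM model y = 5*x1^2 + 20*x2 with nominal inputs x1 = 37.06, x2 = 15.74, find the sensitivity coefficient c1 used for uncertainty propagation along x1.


y = 5*x1^2 + 20*x2
dy/dx1 = 2*5*x1
Evaluate at x1 = 37.06: c1 = 10 * 37.06
c1 = 370.6000

370.6000


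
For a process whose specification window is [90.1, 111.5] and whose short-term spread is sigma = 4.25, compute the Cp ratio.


Cp = (USL - LSL) / (6 * sigma)
= (111.5 - 90.1) / (6 * 4.25)
= 21.4000 / 25.5000
= 0.8392

0.8392


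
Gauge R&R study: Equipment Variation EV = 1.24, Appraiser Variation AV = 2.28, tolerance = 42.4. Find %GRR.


GRR = sqrt(EV^2 + AV^2) = sqrt(1.24^2 + 2.28^2) = 2.5953805
%GRR = GRR / tol * 100 = 2.5953805 / 42.4 * 100
%GRR = 6.1212

6.1212


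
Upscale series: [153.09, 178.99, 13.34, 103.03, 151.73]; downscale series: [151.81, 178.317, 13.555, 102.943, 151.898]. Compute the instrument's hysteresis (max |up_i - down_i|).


|153.09 - 151.81| = 1.2800
|178.99 - 178.317| = 0.6730
|13.34 - 13.555| = 0.2150
|103.03 - 102.943| = 0.0870
|151.73 - 151.898| = 0.1680
hysteresis = max(diffs) = 1.2800

1.2800


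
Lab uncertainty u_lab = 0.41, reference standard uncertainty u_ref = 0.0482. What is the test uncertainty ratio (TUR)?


TUR = u_lab / u_ref
= 0.41 / 0.0482
= 8.5062

8.5062


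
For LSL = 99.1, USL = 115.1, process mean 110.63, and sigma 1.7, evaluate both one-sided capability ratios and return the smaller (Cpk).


Cpu = (USL - mean) / (3*sigma) = (115.1 - 110.63) / (3*1.7) = 0.8765
Cpl = (mean - LSL) / (3*sigma) = (110.63 - 99.1) / (3*1.7) = 2.2608
Cpk = min(Cpu, Cpl) = 0.8765

0.8765


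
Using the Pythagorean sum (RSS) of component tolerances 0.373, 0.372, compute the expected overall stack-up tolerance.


RSS = sqrt(0.373^2 + 0.372^2)
= sqrt(0.277513)
= 0.5268

0.5268


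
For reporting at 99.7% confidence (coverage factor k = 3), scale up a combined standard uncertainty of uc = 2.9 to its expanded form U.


U = k * uc
U = 3 * 2.9
U = 8.7000

8.7000


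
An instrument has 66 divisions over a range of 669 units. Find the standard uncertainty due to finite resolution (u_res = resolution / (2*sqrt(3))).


resolution = range / divisions
resolution = 669 / 66 = 10.136364
u_res = resolution / (2*sqrt(3))
u_res = 10.136364 / 3.4641016
u_res = 2.9261

2.9261


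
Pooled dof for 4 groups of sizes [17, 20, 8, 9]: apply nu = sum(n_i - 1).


nu = sum_i (n_i - 1)
nu = ((17 - 1) + (20 - 1) + (8 - 1) + (9 - 1))
nu = 16 + 19 + 7 + 8
nu = 50

50


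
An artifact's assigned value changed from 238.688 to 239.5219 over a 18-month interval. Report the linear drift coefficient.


rate = (v2 - v1) / months
= (239.5219 - 238.688) / 18
= 0.8339 / 18
= 0.0463

0.0463


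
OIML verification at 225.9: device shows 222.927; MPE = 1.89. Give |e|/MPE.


e = indication - reference = 222.927 - 225.9 = -2.9730
|e| = 2.9730
ratio = |e| / MPE = 2.9730 / 1.89
ratio = 1.5730

1.5730


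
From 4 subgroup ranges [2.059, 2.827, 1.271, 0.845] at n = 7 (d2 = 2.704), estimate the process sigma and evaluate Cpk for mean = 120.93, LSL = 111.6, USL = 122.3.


R_bar = (2.059 + 2.827 + 1.271 + 0.845) / 4 = 1.7505
sigma = R_bar / d2 = 1.7505 / 2.704 = 0.64737426
Cp = (USL - LSL)/(6*sigma) = (122.3 - 111.6)/(6*0.64737426) = 2.7547
Cpu = (122.3 - 120.93)/(3*0.64737426) = 0.7054
Cpl = (120.93 - 111.6)/(3*0.64737426) = 4.8040
Cpk = min(Cpu, Cpl) = 0.7054

0.7054


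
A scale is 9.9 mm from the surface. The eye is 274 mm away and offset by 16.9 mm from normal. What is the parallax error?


error = h * offset / d
= 9.9 * 16.9 / 274
= 0.6106

0.6106


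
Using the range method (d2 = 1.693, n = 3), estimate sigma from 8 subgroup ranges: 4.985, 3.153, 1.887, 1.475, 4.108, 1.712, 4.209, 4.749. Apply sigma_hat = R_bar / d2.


R_bar = (4.985 + 3.153 + 1.887 + 1.475 + 4.108 + 1.712 + 4.209 + 4.749) / 8
R_bar = 26.278 / 8 = 3.28475
sigma_hat = R_bar / d2 = 3.28475 / 1.693 = 1.9402

1.9402


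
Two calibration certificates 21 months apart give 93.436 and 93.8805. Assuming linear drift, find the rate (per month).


rate = (v2 - v1) / months
= (93.8805 - 93.436) / 21
= 0.4445 / 21
= 0.0212

0.0212


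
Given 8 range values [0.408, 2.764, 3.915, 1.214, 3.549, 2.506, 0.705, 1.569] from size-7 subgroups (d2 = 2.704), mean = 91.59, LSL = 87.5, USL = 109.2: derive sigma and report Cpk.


R_bar = (0.408 + 2.764 + 3.915 + 1.214 + 3.549 + 2.506 + 0.705 + 1.569) / 8 = 2.07875
sigma = R_bar / d2 = 2.07875 / 2.704 = 0.76876849
Cp = (USL - LSL)/(6*sigma) = (109.2 - 87.5)/(6*0.76876849) = 4.7045
Cpu = (109.2 - 91.59)/(3*0.76876849) = 7.6356
Cpl = (91.59 - 87.5)/(3*0.76876849) = 1.7734
Cpk = min(Cpu, Cpl) = 1.7734

1.7734


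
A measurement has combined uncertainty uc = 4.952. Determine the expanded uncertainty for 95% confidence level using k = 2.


U = k * uc
U = 2 * 4.952
U = 9.9040

9.9040


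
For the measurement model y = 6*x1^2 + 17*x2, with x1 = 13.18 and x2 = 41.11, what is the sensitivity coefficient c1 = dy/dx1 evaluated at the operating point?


y = 6*x1^2 + 17*x2
dy/dx1 = 2*6*x1
Evaluate at x1 = 13.18: c1 = 12 * 13.18
c1 = 158.1600

158.1600


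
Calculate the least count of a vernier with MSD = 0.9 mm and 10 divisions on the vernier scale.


LC = MSD / n_div
= 0.9 / 10
= 0.0900

0.0900


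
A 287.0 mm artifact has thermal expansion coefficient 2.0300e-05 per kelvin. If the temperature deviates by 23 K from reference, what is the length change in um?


dL = L * alpha * dT
= 287.0 * 2.0300e-05 * 23
= 0.1340003 mm
dL_um = 0.1340003 * 1000 = 134.0003 um

134.0003


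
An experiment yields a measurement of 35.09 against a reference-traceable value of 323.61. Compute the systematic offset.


Systematic error = measured - true
= 35.09 - 323.61
= -288.5200

-288.5200


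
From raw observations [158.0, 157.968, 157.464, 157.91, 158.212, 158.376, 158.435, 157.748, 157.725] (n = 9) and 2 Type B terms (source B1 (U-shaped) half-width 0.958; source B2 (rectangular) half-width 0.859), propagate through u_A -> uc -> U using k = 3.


mean = (158.0 + 157.968 + 157.464 + 157.91 + 158.212 + 158.376 + 158.435 + 157.748 + 157.725) / 9 = 157.982
s = sqrt(sum((x - mean)^2)/(n-1)) = 0.31783998
u_A = s / sqrt(n) = 0.31783998 / sqrt(9) = 0.10594666
u_B1 = 0.958 / sqrt(2) = 0.6774083
u_B2 = 0.859 / sqrt(3) = 0.49594388
uc = sqrt(0.10594666^2 + 0.6774083^2 + 0.49594388^2) = 0.84620744
U = k * uc = 3 * 0.84620744
U = 2.5386

2.5386


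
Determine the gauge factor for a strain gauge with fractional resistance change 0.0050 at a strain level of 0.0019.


GF = (dR/R) / epsilon
= 0.0050 / 0.0019
= 2.6316

2.6316


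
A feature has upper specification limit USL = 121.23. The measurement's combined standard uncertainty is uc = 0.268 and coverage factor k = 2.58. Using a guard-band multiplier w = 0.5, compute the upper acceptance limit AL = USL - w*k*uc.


U = k * uc = 2.58 * 0.268 = 0.69144
guard band g = w * U = 0.5 * 0.69144 = 0.34572
AL = USL - g = 121.23 - 0.34572
AL = 120.8843

120.8843


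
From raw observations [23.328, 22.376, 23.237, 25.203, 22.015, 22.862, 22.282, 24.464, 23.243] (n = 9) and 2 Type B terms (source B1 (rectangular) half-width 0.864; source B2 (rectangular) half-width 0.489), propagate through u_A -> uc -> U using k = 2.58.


mean = (23.328 + 22.376 + 23.237 + 25.203 + 22.015 + 22.862 + 22.282 + 24.464 + 23.243) / 9 = 23.22333333
s = sqrt(sum((x - mean)^2)/(n-1)) = 1.0407075
u_A = s / sqrt(n) = 1.0407075 / sqrt(9) = 0.3469025
u_B1 = 0.864 / sqrt(3) = 0.49883063
u_B2 = 0.489 / sqrt(3) = 0.28232428
uc = sqrt(0.3469025^2 + 0.49883063^2 + 0.28232428^2) = 0.66998533
U = k * uc = 2.58 * 0.66998533
U = 1.7286

1.7286


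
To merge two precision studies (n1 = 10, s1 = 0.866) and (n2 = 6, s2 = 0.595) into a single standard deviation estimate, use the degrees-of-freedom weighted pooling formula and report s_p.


s_p = sqrt(((n1-1)*s1^2 + (n2-1)*s2^2) / (n1+n2-2))
numerator = (10-1)*0.866^2 + (6-1)*0.595^2 = 6.749604 + 1.770125 = 8.519729
denominator = 10 + 6 - 2 = 14
s_p^2 = 8.519729 / 14 = 0.60855207
s_p = sqrt(0.60855207) = 0.7801

0.7801


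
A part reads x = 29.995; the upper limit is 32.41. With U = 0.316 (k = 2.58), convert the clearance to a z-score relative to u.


u = U / k = 0.316 / 2.58 = 0.12248062
margin = |USL - x| = |32.41 - 29.995| = 2.415
z = margin / u = 2.415 / 0.12248062
z = 19.7174

19.7174


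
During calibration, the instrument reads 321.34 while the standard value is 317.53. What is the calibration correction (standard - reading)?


Correction = standard - reading
= 317.53 - 321.34
= -3.8100

-3.8100


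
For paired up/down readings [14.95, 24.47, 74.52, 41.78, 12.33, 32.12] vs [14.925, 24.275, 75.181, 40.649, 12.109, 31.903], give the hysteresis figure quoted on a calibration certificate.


|14.95 - 14.925| = 0.0250
|24.47 - 24.275| = 0.1950
|74.52 - 75.181| = 0.6610
|41.78 - 40.649| = 1.1310
|12.33 - 12.109| = 0.2210
|32.12 - 31.903| = 0.2170
hysteresis = max(diffs) = 1.1310

1.1310


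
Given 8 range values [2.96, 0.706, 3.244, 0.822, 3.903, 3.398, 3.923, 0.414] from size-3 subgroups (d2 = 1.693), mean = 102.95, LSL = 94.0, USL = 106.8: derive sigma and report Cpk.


R_bar = (2.96 + 0.706 + 3.244 + 0.822 + 3.903 + 3.398 + 3.923 + 0.414) / 8 = 2.42125
sigma = R_bar / d2 = 2.42125 / 1.693 = 1.4301536
Cp = (USL - LSL)/(6*sigma) = (106.8 - 94.0)/(6*1.4301536) = 1.4917
Cpu = (106.8 - 102.95)/(3*1.4301536) = 0.8973
Cpl = (102.95 - 94.0)/(3*1.4301536) = 2.0860
Cpk = min(Cpu, Cpl) = 0.8973

0.8973


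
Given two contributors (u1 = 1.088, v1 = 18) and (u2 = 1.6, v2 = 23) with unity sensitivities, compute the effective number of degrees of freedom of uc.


uc = sqrt(u1^2 + u2^2) = sqrt(1.088^2 + 1.6^2) = 1.9348757
v_eff = uc^4 / (u1^4/v1 + u2^4/v2)
= 1.9348757^4 / (1.088^4/18 + 1.6^4/23)
= 14.015619 / 0.36278634
v_eff = 38.6333

38.6333


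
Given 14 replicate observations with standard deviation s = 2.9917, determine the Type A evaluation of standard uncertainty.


u_A = s / sqrt(n)
u_A = 2.9917 / sqrt(14)
u_A = 2.9917 / 3.7416574
u_A = 0.7996

0.7996


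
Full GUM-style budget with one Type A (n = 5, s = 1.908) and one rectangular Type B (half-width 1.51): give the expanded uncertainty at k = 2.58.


u_A = s / sqrt(n) = 1.908 / sqrt(5) = 0.85328354
u_B = half_width / sqrt(3) = 1.51 / sqrt(3) = 0.87179891
uc = sqrt(u_A^2 + u_B^2) = sqrt(0.85328354^2 + 0.87179891^2) = 1.2198878
U = k * uc = 2.58 * 1.2198878
U = 3.1473

3.1473


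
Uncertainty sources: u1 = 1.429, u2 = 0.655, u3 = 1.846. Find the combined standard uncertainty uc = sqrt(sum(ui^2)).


uc = sqrt(1.429^2 + 0.655^2 + 1.846^2)
uc = sqrt(5.878782)
uc = 2.4246

2.4246


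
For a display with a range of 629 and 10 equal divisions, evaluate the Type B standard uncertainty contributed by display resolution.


resolution = range / divisions
resolution = 629 / 10 = 62.9
u_res = resolution / (2*sqrt(3))
u_res = 62.9 / 3.4641016
u_res = 18.1577

18.1577


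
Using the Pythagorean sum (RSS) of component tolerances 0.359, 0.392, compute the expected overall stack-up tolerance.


RSS = sqrt(0.359^2 + 0.392^2)
= sqrt(0.282545)
= 0.5315

0.5315


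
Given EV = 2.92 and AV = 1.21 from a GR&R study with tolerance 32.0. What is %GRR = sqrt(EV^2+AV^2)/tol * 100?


GRR = sqrt(EV^2 + AV^2) = sqrt(2.92^2 + 1.21^2) = 3.1607752
%GRR = GRR / tol * 100 = 3.1607752 / 32.0 * 100
%GRR = 9.8774

9.8774


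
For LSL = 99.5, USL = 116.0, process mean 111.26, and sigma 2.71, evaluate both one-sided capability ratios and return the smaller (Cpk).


Cpu = (USL - mean) / (3*sigma) = (116.0 - 111.26) / (3*2.71) = 0.5830
Cpl = (mean - LSL) / (3*sigma) = (111.26 - 99.5) / (3*2.71) = 1.4465
Cpk = min(Cpu, Cpl) = 0.5830

0.5830


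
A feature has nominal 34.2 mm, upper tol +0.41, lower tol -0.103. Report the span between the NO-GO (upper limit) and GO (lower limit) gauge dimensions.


GO = nominal - lower_tol (smallest hole = maximum material condition)
GO = 34.2 - 0.103 = 34.097
NO-GO = nominal + upper_tol (largest hole = least material condition)
NO-GO = 34.2 + 0.41 = 34.61
spread = NO-GO - GO = 34.61 - 34.097 = 0.5130

0.5130


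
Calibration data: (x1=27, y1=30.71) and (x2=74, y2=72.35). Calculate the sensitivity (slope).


slope = (y2 - y1) / (x2 - x1)
= (72.35 - 30.71) / (74 - 27)
= 41.6400 / 47
= 0.8860

0.8860


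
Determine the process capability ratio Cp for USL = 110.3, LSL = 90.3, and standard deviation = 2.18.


Cp = (USL - LSL) / (6 * sigma)
= (110.3 - 90.3) / (6 * 2.18)
= 20.0000 / 13.0800
= 1.5291

1.5291


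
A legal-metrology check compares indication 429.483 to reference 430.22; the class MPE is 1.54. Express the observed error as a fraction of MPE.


e = indication - reference = 429.483 - 430.22 = -0.7370
|e| = 0.7370
ratio = |e| / MPE = 0.7370 / 1.54
ratio = 0.4786

0.4786


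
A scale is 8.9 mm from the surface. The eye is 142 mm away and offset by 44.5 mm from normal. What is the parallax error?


error = h * offset / d
= 8.9 * 44.5 / 142
= 2.7891

2.7891


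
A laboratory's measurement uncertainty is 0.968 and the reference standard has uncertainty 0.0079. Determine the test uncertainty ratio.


TUR = u_lab / u_ref
= 0.968 / 0.0079
= 122.5316

122.5316


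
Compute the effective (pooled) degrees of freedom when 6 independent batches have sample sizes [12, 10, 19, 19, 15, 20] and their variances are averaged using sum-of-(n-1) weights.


nu = sum_i (n_i - 1)
nu = ((12 - 1) + (10 - 1) + (19 - 1) + (19 - 1) + (15 - 1) + (20 - 1))
nu = 11 + 9 + 18 + 18 + 14 + 19
nu = 89

89


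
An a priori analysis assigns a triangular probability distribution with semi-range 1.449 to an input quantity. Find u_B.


u_B = half_width / sqrt(6)
u_B = 1.449 / 2.4494897
u_B = 0.5916

0.5916


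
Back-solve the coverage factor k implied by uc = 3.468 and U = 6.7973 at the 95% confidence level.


k = U / uc
k = 6.7973 / 3.468
k = 1.96

1.96


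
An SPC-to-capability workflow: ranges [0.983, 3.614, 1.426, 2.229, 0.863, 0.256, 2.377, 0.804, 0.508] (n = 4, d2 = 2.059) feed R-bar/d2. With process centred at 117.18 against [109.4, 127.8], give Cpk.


R_bar = (0.983 + 3.614 + 1.426 + 2.229 + 0.863 + 0.256 + 2.377 + 0.804 + 0.508) / 9 = 1.4511111
sigma = R_bar / d2 = 1.4511111 / 2.059 = 0.70476498
Cp = (USL - LSL)/(6*sigma) = (127.8 - 109.4)/(6*0.70476498) = 4.3513
Cpu = (127.8 - 117.18)/(3*0.70476498) = 5.0230
Cpl = (117.18 - 109.4)/(3*0.70476498) = 3.6797
Cpk = min(Cpu, Cpl) = 3.6797

3.6797


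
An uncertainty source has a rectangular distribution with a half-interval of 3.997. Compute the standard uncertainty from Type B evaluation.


u_B = half_width / sqrt(3)
u_B = 3.997 / 1.7320508
u_B = 2.3077

2.3077


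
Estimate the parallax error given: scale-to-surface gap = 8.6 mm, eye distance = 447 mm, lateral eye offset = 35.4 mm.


error = h * offset / d
= 8.6 * 35.4 / 447
= 0.6811

0.6811


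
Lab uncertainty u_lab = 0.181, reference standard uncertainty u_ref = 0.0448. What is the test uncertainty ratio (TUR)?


TUR = u_lab / u_ref
= 0.181 / 0.0448
= 4.0402

4.0402


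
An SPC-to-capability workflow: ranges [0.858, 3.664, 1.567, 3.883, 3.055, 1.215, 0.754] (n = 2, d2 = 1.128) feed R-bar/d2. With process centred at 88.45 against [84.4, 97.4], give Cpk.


R_bar = (0.858 + 3.664 + 1.567 + 3.883 + 3.055 + 1.215 + 0.754) / 7 = 2.1422857
sigma = R_bar / d2 = 2.1422857 / 1.128 = 1.8991895
Cp = (USL - LSL)/(6*sigma) = (97.4 - 84.4)/(6*1.8991895) = 1.1408
Cpu = (97.4 - 88.45)/(3*1.8991895) = 1.5708
Cpl = (88.45 - 84.4)/(3*1.8991895) = 0.7108
Cpk = min(Cpu, Cpl) = 0.7108

0.7108


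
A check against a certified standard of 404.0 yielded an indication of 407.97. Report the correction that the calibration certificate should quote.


Correction = standard - reading
= 404.0 - 407.97
= -3.9700

-3.9700


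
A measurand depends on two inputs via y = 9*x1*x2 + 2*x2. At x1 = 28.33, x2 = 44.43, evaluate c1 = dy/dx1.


y = 9*x1*x2 + 2*x2
dy/dx1 = 9*x2
Evaluate at x2 = 44.43: c1 = 9 * 44.43
c1 = 399.8700

399.8700


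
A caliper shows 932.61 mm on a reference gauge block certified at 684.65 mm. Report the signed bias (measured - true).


Systematic error = measured - true
= 932.61 - 684.65
= 247.9600

247.9600


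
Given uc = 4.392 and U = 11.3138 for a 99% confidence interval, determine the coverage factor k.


k = U / uc
k = 11.3138 / 4.392
k = 2.576

2.576


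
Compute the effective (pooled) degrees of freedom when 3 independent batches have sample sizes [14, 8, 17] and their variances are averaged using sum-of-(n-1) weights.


nu = sum_i (n_i - 1)
nu = ((14 - 1) + (8 - 1) + (17 - 1))
nu = 13 + 7 + 16
nu = 36

36


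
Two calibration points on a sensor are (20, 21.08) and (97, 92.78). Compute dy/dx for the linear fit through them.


slope = (y2 - y1) / (x2 - x1)
= (92.78 - 21.08) / (97 - 20)
= 71.7000 / 77
= 0.9312

0.9312


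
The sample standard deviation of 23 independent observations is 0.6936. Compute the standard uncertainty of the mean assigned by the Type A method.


u_A = s / sqrt(n)
u_A = 0.6936 / sqrt(23)
u_A = 0.6936 / 4.7958315
u_A = 0.1446

0.1446


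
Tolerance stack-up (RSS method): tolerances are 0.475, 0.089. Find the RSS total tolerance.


RSS = sqrt(0.475^2 + 0.089^2)
= sqrt(0.233546)
= 0.4833

0.4833


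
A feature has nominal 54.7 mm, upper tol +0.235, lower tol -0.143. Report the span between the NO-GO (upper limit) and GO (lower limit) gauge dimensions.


GO = nominal - lower_tol (smallest hole = maximum material condition)
GO = 54.7 - 0.143 = 54.557
NO-GO = nominal + upper_tol (largest hole = least material condition)
NO-GO = 54.7 + 0.235 = 54.935
spread = NO-GO - GO = 54.935 - 54.557 = 0.3780

0.3780


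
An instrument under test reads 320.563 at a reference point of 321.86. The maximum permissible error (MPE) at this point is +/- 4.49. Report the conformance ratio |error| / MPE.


e = indication - reference = 320.563 - 321.86 = -1.2970
|e| = 1.2970
ratio = |e| / MPE = 1.2970 / 4.49
ratio = 0.2889

0.2889


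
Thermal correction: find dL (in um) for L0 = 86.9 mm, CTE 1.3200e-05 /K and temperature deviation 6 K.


dL = L * alpha * dT
= 86.9 * 1.3200e-05 * 6
= 0.0068825 mm
dL_um = 0.0068825 * 1000 = 6.8825 um

6.8825


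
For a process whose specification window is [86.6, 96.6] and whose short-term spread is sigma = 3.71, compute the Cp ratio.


Cp = (USL - LSL) / (6 * sigma)
= (96.6 - 86.6) / (6 * 3.71)
= 10.0000 / 22.2600
= 0.4492

0.4492


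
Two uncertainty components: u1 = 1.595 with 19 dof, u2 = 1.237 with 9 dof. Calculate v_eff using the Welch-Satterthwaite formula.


uc = sqrt(u1^2 + u2^2) = sqrt(1.595^2 + 1.237^2) = 2.0184633
v_eff = uc^4 / (u1^4/v1 + u2^4/v2)
= 2.0184633^4 / (1.595^4/19 + 1.237^4/9)
= 16.599058 / 0.60079237
v_eff = 27.6286

27.6286


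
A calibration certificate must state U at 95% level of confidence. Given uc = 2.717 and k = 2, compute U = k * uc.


U = k * uc
U = 2 * 2.717
U = 5.4340

5.4340


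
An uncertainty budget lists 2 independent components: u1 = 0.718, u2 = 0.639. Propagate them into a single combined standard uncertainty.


uc = sqrt(0.718^2 + 0.639^2)
uc = sqrt(0.923845)
uc = 0.9612

0.9612


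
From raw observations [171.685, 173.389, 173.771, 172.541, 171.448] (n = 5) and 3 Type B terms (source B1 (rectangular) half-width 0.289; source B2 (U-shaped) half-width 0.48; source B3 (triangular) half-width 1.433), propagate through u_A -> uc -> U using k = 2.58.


mean = (171.685 + 173.389 + 173.771 + 172.541 + 171.448) / 5 = 172.5668
s = sqrt(sum((x - mean)^2)/(n-1)) = 1.019321
u_A = s / sqrt(n) = 1.019321 / sqrt(5) = 0.45585421
u_B1 = 0.289 / sqrt(3) = 0.16685423
u_B2 = 0.48 / sqrt(2) = 0.33941125
u_B3 = 1.433 / sqrt(6) = 0.5850198
uc = sqrt(0.45585421^2 + 0.16685423^2 + 0.33941125^2 + 0.5850198^2) = 0.83252121
U = k * uc = 2.58 * 0.83252121
U = 2.1479

2.1479


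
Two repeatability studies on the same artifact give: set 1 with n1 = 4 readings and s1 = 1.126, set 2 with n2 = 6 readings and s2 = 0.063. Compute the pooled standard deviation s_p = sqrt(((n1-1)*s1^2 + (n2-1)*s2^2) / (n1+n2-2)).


s_p = sqrt(((n1-1)*s1^2 + (n2-1)*s2^2) / (n1+n2-2))
numerator = (4-1)*1.126^2 + (6-1)*0.063^2 = 3.803628 + 0.019845 = 3.823473
denominator = 4 + 6 - 2 = 8
s_p^2 = 3.823473 / 8 = 0.47793412
s_p = sqrt(0.47793412) = 0.6913

0.6913


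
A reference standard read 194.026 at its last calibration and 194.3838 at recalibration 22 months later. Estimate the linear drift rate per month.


rate = (v2 - v1) / months
= (194.3838 - 194.026) / 22
= 0.3578 / 22
= 0.0163

0.0163


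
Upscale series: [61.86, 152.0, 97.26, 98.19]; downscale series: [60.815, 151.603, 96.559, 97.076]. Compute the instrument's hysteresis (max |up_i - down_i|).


|61.86 - 60.815| = 1.0450
|152.0 - 151.603| = 0.3970
|97.26 - 96.559| = 0.7010
|98.19 - 97.076| = 1.1140
hysteresis = max(diffs) = 1.1140

1.1140


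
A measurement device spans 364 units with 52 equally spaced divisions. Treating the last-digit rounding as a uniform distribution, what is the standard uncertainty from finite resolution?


resolution = range / divisions
resolution = 364 / 52 = 7
u_res = resolution / (2*sqrt(3))
u_res = 7 / 3.4641016
u_res = 2.0207

2.0207


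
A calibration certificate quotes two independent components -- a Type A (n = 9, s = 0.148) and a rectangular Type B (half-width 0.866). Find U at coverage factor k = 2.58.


u_A = s / sqrt(n) = 0.148 / sqrt(9) = 0.049333333
u_B = half_width / sqrt(3) = 0.866 / sqrt(3) = 0.49998533
uc = sqrt(u_A^2 + u_B^2) = sqrt(0.049333333^2 + 0.49998533^2) = 0.50241328
U = k * uc = 2.58 * 0.50241328
U = 1.2962

1.2962


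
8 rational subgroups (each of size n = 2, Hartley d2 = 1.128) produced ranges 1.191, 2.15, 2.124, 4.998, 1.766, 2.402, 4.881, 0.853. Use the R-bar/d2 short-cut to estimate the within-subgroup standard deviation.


R_bar = (1.191 + 2.15 + 2.124 + 4.998 + 1.766 + 2.402 + 4.881 + 0.853) / 8
R_bar = 20.365 / 8 = 2.545625
sigma_hat = R_bar / d2 = 2.545625 / 1.128 = 2.2568

2.2568


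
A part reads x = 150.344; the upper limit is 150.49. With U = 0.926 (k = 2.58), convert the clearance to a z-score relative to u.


u = U / k = 0.926 / 2.58 = 0.35891473
margin = |USL - x| = |150.49 - 150.344| = 0.146
z = margin / u = 0.146 / 0.35891473
z = 0.4068

0.4068


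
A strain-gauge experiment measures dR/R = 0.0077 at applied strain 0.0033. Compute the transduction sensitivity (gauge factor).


GF = (dR/R) / epsilon
= 0.0077 / 0.0033
= 2.3333

2.3333


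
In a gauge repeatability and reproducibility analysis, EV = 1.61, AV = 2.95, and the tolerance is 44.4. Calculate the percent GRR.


GRR = sqrt(EV^2 + AV^2) = sqrt(1.61^2 + 2.95^2) = 3.360744
%GRR = GRR / tol * 100 = 3.360744 / 44.4 * 100
%GRR = 7.5692

7.5692


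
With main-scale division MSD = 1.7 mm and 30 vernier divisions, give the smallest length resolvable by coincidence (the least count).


LC = MSD / n_div
= 1.7 / 30
= 0.0567

0.0567


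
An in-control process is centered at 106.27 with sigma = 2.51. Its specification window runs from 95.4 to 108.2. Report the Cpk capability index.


Cpu = (USL - mean) / (3*sigma) = (108.2 - 106.27) / (3*2.51) = 0.2563
Cpl = (mean - LSL) / (3*sigma) = (106.27 - 95.4) / (3*2.51) = 1.4436
Cpk = min(Cpu, Cpl) = 0.2563

0.2563


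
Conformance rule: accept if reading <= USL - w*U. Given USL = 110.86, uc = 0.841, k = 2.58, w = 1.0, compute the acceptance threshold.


U = k * uc = 2.58 * 0.841 = 2.16978
guard band g = w * U = 1.0 * 2.16978 = 2.16978
AL = USL - g = 110.86 - 2.16978
AL = 108.6902

108.6902


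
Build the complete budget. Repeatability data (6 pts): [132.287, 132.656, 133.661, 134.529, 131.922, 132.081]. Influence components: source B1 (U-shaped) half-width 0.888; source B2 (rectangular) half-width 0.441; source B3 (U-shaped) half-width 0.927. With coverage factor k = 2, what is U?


mean = (132.287 + 132.656 + 133.661 + 134.529 + 131.922 + 132.081) / 6 = 132.856
s = sqrt(sum((x - mean)^2)/(n-1)) = 1.0279782
u_A = s / sqrt(n) = 1.0279782 / sqrt(6) = 0.41967034
u_B1 = 0.888 / sqrt(2) = 0.62791082
u_B2 = 0.441 / sqrt(3) = 0.25461147
u_B3 = 0.927 / sqrt(2) = 0.65548799
uc = sqrt(0.41967034^2 + 0.62791082^2 + 0.25461147^2 + 0.65548799^2) = 1.0319335
U = k * uc = 2 * 1.0319335
U = 2.0639

2.0639


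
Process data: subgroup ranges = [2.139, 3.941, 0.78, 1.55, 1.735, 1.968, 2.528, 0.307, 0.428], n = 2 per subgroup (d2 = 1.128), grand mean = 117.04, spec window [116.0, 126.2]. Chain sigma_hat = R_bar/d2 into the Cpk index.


R_bar = (2.139 + 3.941 + 0.78 + 1.55 + 1.735 + 1.968 + 2.528 + 0.307 + 0.428) / 9 = 1.7084444
sigma = R_bar / d2 = 1.7084444 / 1.128 = 1.5145784
Cp = (USL - LSL)/(6*sigma) = (126.2 - 116.0)/(6*1.5145784) = 1.1224
Cpu = (126.2 - 117.04)/(3*1.5145784) = 2.0160
Cpl = (117.04 - 116.0)/(3*1.5145784) = 0.2289
Cpk = min(Cpu, Cpl) = 0.2289

0.2289


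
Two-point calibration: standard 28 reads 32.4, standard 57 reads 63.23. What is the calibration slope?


slope = (y2 - y1) / (x2 - x1)
= (63.23 - 32.4) / (57 - 28)
= 30.8300 / 29
= 1.0631

1.0631


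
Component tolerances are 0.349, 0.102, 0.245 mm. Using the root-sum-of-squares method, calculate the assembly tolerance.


RSS = sqrt(0.349^2 + 0.102^2 + 0.245^2)
= sqrt(0.19223)
= 0.4384

0.4384


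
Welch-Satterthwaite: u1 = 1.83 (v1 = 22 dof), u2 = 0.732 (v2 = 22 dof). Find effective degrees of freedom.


uc = sqrt(u1^2 + u2^2) = sqrt(1.83^2 + 0.732^2) = 1.9709703
v_eff = uc^4 / (u1^4/v1 + u2^4/v2)
= 1.9709703^4 / (1.83^4/22 + 0.732^4/22)
= 15.09108 / 0.52282903
v_eff = 28.8643

28.8643


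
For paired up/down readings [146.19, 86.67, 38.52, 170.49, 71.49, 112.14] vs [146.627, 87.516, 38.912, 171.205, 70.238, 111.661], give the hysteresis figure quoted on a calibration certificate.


|146.19 - 146.627| = 0.4370
|86.67 - 87.516| = 0.8460
|38.52 - 38.912| = 0.3920
|170.49 - 171.205| = 0.7150
|71.49 - 70.238| = 1.2520
|112.14 - 111.661| = 0.4790
hysteresis = max(diffs) = 1.2520

1.2520


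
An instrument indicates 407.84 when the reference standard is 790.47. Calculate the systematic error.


Systematic error = measured - true
= 407.84 - 790.47
= -382.6300

-382.6300


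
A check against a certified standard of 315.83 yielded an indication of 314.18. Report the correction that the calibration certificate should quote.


Correction = standard - reading
= 315.83 - 314.18
= 1.6500

1.6500


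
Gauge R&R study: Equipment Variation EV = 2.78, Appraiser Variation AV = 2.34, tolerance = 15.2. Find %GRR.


GRR = sqrt(EV^2 + AV^2) = sqrt(2.78^2 + 2.34^2) = 3.6337309
%GRR = GRR / tol * 100 = 3.6337309 / 15.2 * 100
%GRR = 23.9061

23.9061


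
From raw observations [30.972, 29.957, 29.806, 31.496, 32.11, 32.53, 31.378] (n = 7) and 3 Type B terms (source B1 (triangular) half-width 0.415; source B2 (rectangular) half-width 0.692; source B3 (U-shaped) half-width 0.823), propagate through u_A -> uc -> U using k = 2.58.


mean = (30.972 + 29.957 + 29.806 + 31.496 + 32.11 + 32.53 + 31.378) / 7 = 31.17842857
s = sqrt(sum((x - mean)^2)/(n-1)) = 1.0208911
u_A = s / sqrt(n) = 1.0208911 / sqrt(7) = 0.38586057
u_B1 = 0.415 / sqrt(6) = 0.16942304
u_B2 = 0.692 / sqrt(3) = 0.39952639
u_B3 = 0.823 / sqrt(2) = 0.58194888
uc = sqrt(0.38586057^2 + 0.16942304^2 + 0.39952639^2 + 0.58194888^2) = 0.82211823
U = k * uc = 2.58 * 0.82211823
U = 2.1211

2.1211


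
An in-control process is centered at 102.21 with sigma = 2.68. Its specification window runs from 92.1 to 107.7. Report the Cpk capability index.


Cpu = (USL - mean) / (3*sigma) = (107.7 - 102.21) / (3*2.68) = 0.6828
Cpl = (mean - LSL) / (3*sigma) = (102.21 - 92.1) / (3*2.68) = 1.2575
Cpk = min(Cpu, Cpl) = 0.6828

0.6828


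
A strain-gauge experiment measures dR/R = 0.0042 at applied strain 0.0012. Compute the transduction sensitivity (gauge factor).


GF = (dR/R) / epsilon
= 0.0042 / 0.0012
= 3.5000

3.5000


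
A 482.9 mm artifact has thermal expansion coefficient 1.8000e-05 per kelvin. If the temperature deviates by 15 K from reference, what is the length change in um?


dL = L * alpha * dT
= 482.9 * 1.8000e-05 * 15
= 0.1303830 mm
dL_um = 0.1303830 * 1000 = 130.3830 um

130.3830


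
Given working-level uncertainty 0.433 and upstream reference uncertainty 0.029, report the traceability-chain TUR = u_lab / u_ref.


TUR = u_lab / u_ref
= 0.433 / 0.029
= 14.9310

14.9310


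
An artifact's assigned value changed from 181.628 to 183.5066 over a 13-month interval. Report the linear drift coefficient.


rate = (v2 - v1) / months
= (183.5066 - 181.628) / 13
= 1.8786 / 13
= 0.1445

0.1445


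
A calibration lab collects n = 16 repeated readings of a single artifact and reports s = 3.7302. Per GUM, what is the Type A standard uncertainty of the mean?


u_A = s / sqrt(n)
u_A = 3.7302 / sqrt(16)
u_A = 3.7302 / 4
u_A = 0.9325

0.9325


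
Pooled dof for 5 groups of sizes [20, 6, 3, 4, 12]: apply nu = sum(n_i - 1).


nu = sum_i (n_i - 1)
nu = ((20 - 1) + (6 - 1) + (3 - 1) + (4 - 1) + (12 - 1))
nu = 19 + 5 + 2 + 3 + 11
nu = 40

40


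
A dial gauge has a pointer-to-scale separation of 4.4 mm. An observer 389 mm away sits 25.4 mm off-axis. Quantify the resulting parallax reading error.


error = h * offset / d
= 4.4 * 25.4 / 389
= 0.2873

0.2873


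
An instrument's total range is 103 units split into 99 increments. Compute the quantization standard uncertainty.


resolution = range / divisions
resolution = 103 / 99 = 1.040404
u_res = resolution / (2*sqrt(3))
u_res = 1.040404 / 3.4641016
u_res = 0.3003

0.3003


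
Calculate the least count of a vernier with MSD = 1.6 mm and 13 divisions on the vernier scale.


LC = MSD / n_div
= 1.6 / 13
= 0.1231

0.1231


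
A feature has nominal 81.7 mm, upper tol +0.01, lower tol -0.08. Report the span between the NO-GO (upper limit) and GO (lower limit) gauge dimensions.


GO = nominal - lower_tol (smallest hole = maximum material condition)
GO = 81.7 - 0.08 = 81.62
NO-GO = nominal + upper_tol (largest hole = least material condition)
NO-GO = 81.7 + 0.01 = 81.71
spread = NO-GO - GO = 81.71 - 81.62 = 0.0900

0.0900


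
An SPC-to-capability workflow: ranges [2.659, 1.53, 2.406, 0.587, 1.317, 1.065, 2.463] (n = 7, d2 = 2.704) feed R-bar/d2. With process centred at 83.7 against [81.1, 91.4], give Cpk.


R_bar = (2.659 + 1.53 + 2.406 + 0.587 + 1.317 + 1.065 + 2.463) / 7 = 1.7181429
sigma = R_bar / d2 = 1.7181429 / 2.704 = 0.63540788
Cp = (USL - LSL)/(6*sigma) = (91.4 - 81.1)/(6*0.63540788) = 2.7017
Cpu = (91.4 - 83.7)/(3*0.63540788) = 4.0394
Cpl = (83.7 - 81.1)/(3*0.63540788) = 1.3640
Cpk = min(Cpu, Cpl) = 1.3640

1.3640


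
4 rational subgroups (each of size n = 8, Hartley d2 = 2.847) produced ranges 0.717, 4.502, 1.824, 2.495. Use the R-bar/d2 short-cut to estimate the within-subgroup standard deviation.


R_bar = (0.717 + 4.502 + 1.824 + 2.495) / 4
R_bar = 9.538 / 4 = 2.3845
sigma_hat = R_bar / d2 = 2.3845 / 2.847 = 0.8375

0.8375


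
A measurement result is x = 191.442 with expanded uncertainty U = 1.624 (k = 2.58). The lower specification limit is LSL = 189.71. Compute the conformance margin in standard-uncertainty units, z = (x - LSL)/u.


u = U / k = 1.624 / 2.58 = 0.62945736
margin = |LSL - x| = |189.71 - 191.442| = 1.732
z = margin / u = 1.732 / 0.62945736
z = 2.7516

2.7516


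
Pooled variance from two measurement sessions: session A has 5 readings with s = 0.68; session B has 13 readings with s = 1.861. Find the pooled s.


s_p = sqrt(((n1-1)*s1^2 + (n2-1)*s2^2) / (n1+n2-2))
numerator = (5-1)*0.68^2 + (13-1)*1.861^2 = 1.8496 + 41.559852 = 43.409452
denominator = 5 + 13 - 2 = 16
s_p^2 = 43.409452 / 16 = 2.7130908
s_p = sqrt(2.7130908) = 1.6471

1.6471


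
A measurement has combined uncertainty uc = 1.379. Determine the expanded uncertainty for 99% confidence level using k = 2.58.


U = k * uc
U = 2.58 * 1.379
U = 3.5578

3.5578


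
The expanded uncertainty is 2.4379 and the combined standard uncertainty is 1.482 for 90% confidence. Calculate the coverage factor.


k = U / uc
k = 2.4379 / 1.482
k = 1.645

1.645


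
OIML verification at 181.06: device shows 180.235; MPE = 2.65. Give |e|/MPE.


e = indication - reference = 180.235 - 181.06 = -0.8250
|e| = 0.8250
ratio = |e| / MPE = 0.8250 / 2.65
ratio = 0.3113

0.3113


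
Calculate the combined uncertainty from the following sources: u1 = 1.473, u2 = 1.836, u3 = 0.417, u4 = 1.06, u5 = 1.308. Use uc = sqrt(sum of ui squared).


uc = sqrt(1.473^2 + 1.836^2 + 0.417^2 + 1.06^2 + 1.308^2)
uc = sqrt(8.548978)
uc = 2.9239

2.9239


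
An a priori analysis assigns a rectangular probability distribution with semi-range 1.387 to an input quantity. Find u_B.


u_B = half_width / sqrt(3)
u_B = 1.387 / 1.7320508
u_B = 0.8008

0.8008


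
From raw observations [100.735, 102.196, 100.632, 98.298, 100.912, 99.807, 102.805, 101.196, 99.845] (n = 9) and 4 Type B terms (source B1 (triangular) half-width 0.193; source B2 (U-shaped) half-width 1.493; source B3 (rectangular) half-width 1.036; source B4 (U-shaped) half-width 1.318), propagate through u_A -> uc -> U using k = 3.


mean = (100.735 + 102.196 + 100.632 + 98.298 + 100.912 + 99.807 + 102.805 + 101.196 + 99.845) / 9 = 100.714
s = sqrt(sum((x - mean)^2)/(n-1)) = 1.3352043
u_A = s / sqrt(n) = 1.3352043 / sqrt(9) = 0.4450681
u_B1 = 0.193 / sqrt(6) = 0.07879192
u_B2 = 1.493 / sqrt(2) = 1.0557104
u_B3 = 1.036 / sqrt(3) = 0.59813488
u_B4 = 1.318 / sqrt(2) = 0.93196674
uc = sqrt(0.4450681^2 + 0.07879192^2 + 1.0557104^2 + 0.59813488^2 + 0.93196674^2) = 1.5953512
U = k * uc = 3 * 1.5953512
U = 4.7861

4.7861


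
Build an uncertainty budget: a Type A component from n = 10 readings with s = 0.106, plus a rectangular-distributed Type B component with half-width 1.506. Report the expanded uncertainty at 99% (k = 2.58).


u_A = s / sqrt(n) = 0.106 / sqrt(10) = 0.033520143
u_B = half_width / sqrt(3) = 1.506 / sqrt(3) = 0.86948951
uc = sqrt(u_A^2 + u_B^2) = sqrt(0.033520143^2 + 0.86948951^2) = 0.8701354
U = k * uc = 2.58 * 0.8701354
U = 2.2449

2.2449


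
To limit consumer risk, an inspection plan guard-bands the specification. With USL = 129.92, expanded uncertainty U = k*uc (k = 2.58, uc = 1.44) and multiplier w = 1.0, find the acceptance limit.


U = k * uc = 2.58 * 1.44 = 3.7152
guard band g = w * U = 1.0 * 3.7152 = 3.7152
AL = USL - g = 129.92 - 3.7152
AL = 126.2048

126.2048


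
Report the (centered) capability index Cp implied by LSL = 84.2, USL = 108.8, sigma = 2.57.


Cp = (USL - LSL) / (6 * sigma)
= (108.8 - 84.2) / (6 * 2.57)
= 24.6000 / 15.4200
= 1.5953

1.5953


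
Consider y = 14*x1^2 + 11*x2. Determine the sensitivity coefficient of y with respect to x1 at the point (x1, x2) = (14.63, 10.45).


y = 14*x1^2 + 11*x2
dy/dx1 = 2*14*x1
Evaluate at x1 = 14.63: c1 = 28 * 14.63
c1 = 409.6400

409.6400


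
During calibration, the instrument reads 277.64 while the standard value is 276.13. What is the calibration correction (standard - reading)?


Correction = standard - reading
= 276.13 - 277.64
= -1.5100

-1.5100


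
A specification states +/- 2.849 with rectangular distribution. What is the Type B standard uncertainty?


u_B = half_width / sqrt(3)
u_B = 2.849 / 1.7320508
u_B = 1.6449

1.6449


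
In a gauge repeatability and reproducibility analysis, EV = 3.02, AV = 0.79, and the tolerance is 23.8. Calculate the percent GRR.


GRR = sqrt(EV^2 + AV^2) = sqrt(3.02^2 + 0.79^2) = 3.1216182
%GRR = GRR / tol * 100 = 3.1216182 / 23.8 * 100
%GRR = 13.1160

13.1160


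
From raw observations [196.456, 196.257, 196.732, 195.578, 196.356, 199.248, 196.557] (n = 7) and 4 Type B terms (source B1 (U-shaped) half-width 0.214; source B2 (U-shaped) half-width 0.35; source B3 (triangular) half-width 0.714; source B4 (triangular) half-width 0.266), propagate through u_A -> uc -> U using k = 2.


mean = (196.456 + 196.257 + 196.732 + 195.578 + 196.356 + 199.248 + 196.557) / 7 = 196.7405714
s = sqrt(sum((x - mean)^2)/(n-1)) = 1.1644212
u_A = s / sqrt(n) = 1.1644212 / sqrt(7) = 0.44010985
u_B1 = 0.214 / sqrt(2) = 0.15132085
u_B2 = 0.35 / sqrt(2) = 0.24748737
u_B3 = 0.714 / sqrt(6) = 0.29148928
u_B4 = 0.266 / sqrt(6) = 0.10859405
uc = sqrt(0.44010985^2 + 0.15132085^2 + 0.24748737^2 + 0.29148928^2 + 0.10859405^2) = 0.61204848
U = k * uc = 2 * 0.61204848
U = 1.2241

1.2241


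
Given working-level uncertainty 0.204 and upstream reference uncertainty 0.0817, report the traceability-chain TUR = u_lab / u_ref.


TUR = u_lab / u_ref
= 0.204 / 0.0817
= 2.4969

2.4969


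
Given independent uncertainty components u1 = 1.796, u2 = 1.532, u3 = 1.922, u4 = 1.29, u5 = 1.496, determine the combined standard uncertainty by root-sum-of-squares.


uc = sqrt(1.796^2 + 1.532^2 + 1.922^2 + 1.29^2 + 1.496^2)
uc = sqrt(13.16884)
uc = 3.6289

3.6289


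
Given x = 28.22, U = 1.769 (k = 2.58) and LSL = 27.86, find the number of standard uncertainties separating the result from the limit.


u = U / k = 1.769 / 2.58 = 0.68565891
margin = |LSL - x| = |27.86 - 28.22| = 0.36
z = margin / u = 0.36 / 0.68565891
z = 0.5250

0.5250


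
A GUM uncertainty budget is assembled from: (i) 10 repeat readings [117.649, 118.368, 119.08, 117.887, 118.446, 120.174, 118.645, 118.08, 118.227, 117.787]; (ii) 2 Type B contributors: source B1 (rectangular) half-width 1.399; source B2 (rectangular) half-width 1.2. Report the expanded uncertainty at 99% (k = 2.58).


mean = (117.649 + 118.368 + 119.08 + 117.887 + 118.446 + 120.174 + 118.645 + 118.08 + 118.227 + 117.787) / 10 = 118.4343
s = sqrt(sum((x - mean)^2)/(n-1)) = 0.74506854
u_A = s / sqrt(n) = 0.74506854 / sqrt(10) = 0.23561136
u_B1 = 1.399 / sqrt(3) = 0.80771303
u_B2 = 1.2 / sqrt(3) = 0.69282032
uc = sqrt(0.23561136^2 + 0.80771303^2 + 0.69282032^2) = 1.0899142
U = k * uc = 2.58 * 1.0899142
U = 2.8120

2.8120


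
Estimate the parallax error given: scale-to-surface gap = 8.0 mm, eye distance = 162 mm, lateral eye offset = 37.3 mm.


error = h * offset / d
= 8.0 * 37.3 / 162
= 1.8420

1.8420


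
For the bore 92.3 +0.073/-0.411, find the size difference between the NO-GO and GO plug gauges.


GO = nominal - lower_tol (smallest hole = maximum material condition)
GO = 92.3 - 0.411 = 91.889
NO-GO = nominal + upper_tol (largest hole = least material condition)
NO-GO = 92.3 + 0.073 = 92.373
spread = NO-GO - GO = 92.373 - 91.889 = 0.4840

0.4840


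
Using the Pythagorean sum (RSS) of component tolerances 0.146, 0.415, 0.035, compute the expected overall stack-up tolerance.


RSS = sqrt(0.146^2 + 0.415^2 + 0.035^2)
= sqrt(0.194766)
= 0.4413

0.4413


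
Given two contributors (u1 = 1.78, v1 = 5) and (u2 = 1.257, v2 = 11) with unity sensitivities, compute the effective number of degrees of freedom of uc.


uc = sqrt(u1^2 + u2^2) = sqrt(1.78^2 + 1.257^2) = 2.1790936
v_eff = uc^4 / (u1^4/v1 + u2^4/v2)
= 2.1790936^4 / (1.78^4/5 + 1.257^4/11)
= 22.547767 / 2.2347112
v_eff = 10.0898

10.0898


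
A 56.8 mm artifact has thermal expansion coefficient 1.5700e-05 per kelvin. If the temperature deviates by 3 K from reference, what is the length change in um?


dL = L * alpha * dT
= 56.8 * 1.5700e-05 * 3
= 0.0026753 mm
dL_um = 0.0026753 * 1000 = 2.6753 um

2.6753


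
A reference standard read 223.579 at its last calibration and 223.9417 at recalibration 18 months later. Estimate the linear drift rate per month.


rate = (v2 - v1) / months
= (223.9417 - 223.579) / 18
= 0.3627 / 18
= 0.0201

0.0201


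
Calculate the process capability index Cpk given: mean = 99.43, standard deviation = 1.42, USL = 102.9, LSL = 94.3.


Cpu = (USL - mean) / (3*sigma) = (102.9 - 99.43) / (3*1.42) = 0.8146
Cpl = (mean - LSL) / (3*sigma) = (99.43 - 94.3) / (3*1.42) = 1.2042
Cpk = min(Cpu, Cpl) = 0.8146

0.8146
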